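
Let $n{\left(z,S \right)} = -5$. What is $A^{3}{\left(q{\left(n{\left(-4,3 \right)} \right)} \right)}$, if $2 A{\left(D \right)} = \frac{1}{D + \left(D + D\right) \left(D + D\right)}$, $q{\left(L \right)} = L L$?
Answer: $\frac{1}{128787625000} \approx 7.7647 \cdot 10^{-12}$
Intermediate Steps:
$q{\left(L \right)} = L^{2}$
$A{\left(D \right)} = \frac{1}{2 \left(D + 4 D^{2}\right)}$ ($A{\left(D \right)} = \frac{1}{2 \left(D + \left(D + D\right) \left(D + D\right)\right)} = \frac{1}{2 \left(D + 2 D 2 D\right)} = \frac{1}{2 \left(D + 4 D^{2}\right)}$)
$A^{3}{\left(q{\left(n{\left(-4,3 \right)} \right)} \right)} = \left(\frac{1}{2 \left(-5\right)^{2} \left(1 + 4 \left(-5\right)^{2}\right)}\right)^{3} = \left(\frac{1}{2 \cdot 25 \left(1 + 4 \cdot 25\right)}\right)^{3} = \left(\frac{1}{2} \cdot \frac{1}{25} \frac{1}{1 + 100}\right)^{3} = \left(\frac{1}{2} \cdot \frac{1}{25} \cdot \frac{1}{101}\right)^{3} = \left(\frac{1}{5050}\right)^{3} = \frac{1}{128787625000}$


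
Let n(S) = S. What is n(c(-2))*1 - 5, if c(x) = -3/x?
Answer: -7/2 ≈ -3.5000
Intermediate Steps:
n(c(-2))*1 - 5 = -3/(-2)*1 - 5 = -3*(-½)*1 - 5 = (3/2)*1 - 5 = 3/2 - 5 = -7/2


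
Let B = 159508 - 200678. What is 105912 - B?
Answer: 147082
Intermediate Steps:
B = -41170
105912 - B = 105912 - 1*(-41170) = 105912 + 41170 = 147082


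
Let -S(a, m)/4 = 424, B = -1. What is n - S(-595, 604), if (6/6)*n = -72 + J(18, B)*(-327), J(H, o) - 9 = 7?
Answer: -3608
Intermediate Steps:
J(H, o) = 16 (J(H, o) = 9 + 7 = 16)
n = -5304 (n = -72 + 16*(-327) = -72 - 5232 = -5304)
S(a, m) = -1696 (S(a, m) = -4*424 = -1696)
n - S(-595, 604) = -5304 - 1*(-1696) = -5304 + 1696 = -3608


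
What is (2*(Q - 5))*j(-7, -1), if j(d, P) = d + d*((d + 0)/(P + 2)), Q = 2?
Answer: -252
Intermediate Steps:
j(d, P) = d + d²/(2 + P) (j(d, P) = d + d*(d/(2 + P)) = d + d²/(2 + P))
(2*(Q - 5))*j(-7, -1) = (2*(2 - 5))*(-7*(2 - 1 - 7)/(2 - 1)) = (2*(-3))*(-7*(-6)/1) = -(-42)*(-6) = -6*42 = -252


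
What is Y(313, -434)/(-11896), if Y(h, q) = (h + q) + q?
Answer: 555/11896 ≈ 0.046654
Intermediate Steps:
Y(h, q) = h + 2*q
Y(313, -434)/(-11896) = (313 + 2*(-434))/(-11896) = (313 - 868)*(-1/11896) = -555*(-1/11896) = 555/11896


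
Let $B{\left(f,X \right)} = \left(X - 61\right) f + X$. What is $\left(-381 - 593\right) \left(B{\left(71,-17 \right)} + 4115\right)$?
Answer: $1402560$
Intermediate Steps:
$B{\left(f,X \right)} = X + f \left(-61 + X\right)$ ($B{\left(f,X \right)} = \left(-61 + X\right) f + X = f \left(-61 + X\right) + X = X + f \left(-61 + X\right)$)
$\left(-381 - 593\right) \left(B{\left(71,-17 \right)} + 4115\right) = \left(-381 - 593\right) \left(\left(-17 - 4331 - 1207\right) + 4115\right) = - 974 \left(\left(-17 - 4331 - 1207\right) + 4115\right) = - 974 \left(-5555 + 4115\right) = \left(-974\right) \left(-1440\right) = 1402560$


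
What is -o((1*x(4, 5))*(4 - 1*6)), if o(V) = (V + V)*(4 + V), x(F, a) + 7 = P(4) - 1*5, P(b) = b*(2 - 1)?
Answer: -640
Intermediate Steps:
P(b) = b (P(b) = b*1 = b)
x(F, a) = -8 (x(F, a) = -7 + (4 - 1*5) = -7 + (4 - 5) = -7 - 1 = -8)
o(V) = 2*V*(4 + V) (o(V) = (2*V)*(4 + V) = 2*V*(4 + V))
-o((1*x(4, 5))*(4 - 1*6)) = -2*(1*(-8))*(4 - 1*6)*(4 + (1*(-8))*(4 - 1*6)) = -2*(-8*(4 - 6))*(4 - 8*(4 - 6)) = -2*(-8*(-2))*(4 - 8*(-2)) = -2*16*(4 + 16) = -2*16*20 = -1*640 = -640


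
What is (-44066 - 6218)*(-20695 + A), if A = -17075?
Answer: 1899226680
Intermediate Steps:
(-44066 - 6218)*(-20695 + A) = (-44066 - 6218)*(-20695 - 17075) = -50284*(-37770) = 1899226680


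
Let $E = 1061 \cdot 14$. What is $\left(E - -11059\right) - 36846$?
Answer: $-10933$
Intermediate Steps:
$E = 14854$
$\left(E - -11059\right) - 36846 = \left(14854 - -11059\right) - 36846 = \left(14854 + 11059\right) - 36846 = 25913 - 36846 = -10933$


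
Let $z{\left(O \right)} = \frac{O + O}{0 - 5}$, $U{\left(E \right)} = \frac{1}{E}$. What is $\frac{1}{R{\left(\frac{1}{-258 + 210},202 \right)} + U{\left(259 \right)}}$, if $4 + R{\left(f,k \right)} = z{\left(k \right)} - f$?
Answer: $- \frac{62160}{5269633} \approx -0.011796$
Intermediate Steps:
$z{\left(O \right)} = - \frac{2 O}{5}$ ($z{\left(O \right)} = \frac{2 O}{-5} = 2 O \left(- \frac{1}{5}\right) = - \frac{2 O}{5}$)
$R{\left(f,k \right)} = -4 - f - \frac{2 k}{5}$ ($R{\left(f,k \right)} = -4 - \left(f + \frac{2 k}{5}\right) = -4 - f - \frac{2 k}{5}$)
$\frac{1}{R{\left(\frac{1}{-258 + 210},202 \right)} + U{\left(259 \right)}} = \frac{1}{\left(-4 - \frac{1}{-258 + 210} - \frac{404}{5}\right) + \frac{1}{259}} = \frac{1}{\left(-4 - \frac{1}{-48} - \frac{404}{5}\right) + \frac{1}{259}} = \frac{1}{\left(-4 - - \frac{1}{48} - \frac{404}{5}\right) + \frac{1}{259}} = \frac{1}{\left(-4 + \frac{1}{48} - \frac{404}{5}\right) + \frac{1}{259}} = \frac{1}{- \frac{20347}{240} + \frac{1}{259}} = \frac{1}{- \frac{5269633}{62160}} = - \frac{62160}{5269633}$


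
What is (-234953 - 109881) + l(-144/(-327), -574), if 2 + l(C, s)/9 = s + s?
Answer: -355184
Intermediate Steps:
l(C, s) = -18 + 18*s (l(C, s) = -18 + 9*(s + s) = -18 + 9*(2*s) = -18 + 18*s)
(-234953 - 109881) + l(-144/(-327), -574) = (-234953 - 109881) + (-18 + 18*(-574)) = -344834 + (-18 - 10332) = -344834 - 10350 = -355184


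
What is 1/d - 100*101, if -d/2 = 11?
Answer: -222201/22 ≈ -10100.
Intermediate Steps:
d = -22 (d = -2*11 = -22)
1/d - 100*101 = 1/(-22) - 100*101 = -1/22 - 10100 = -222201/22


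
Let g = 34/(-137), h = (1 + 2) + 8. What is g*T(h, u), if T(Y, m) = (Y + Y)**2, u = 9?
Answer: -16456/137 ≈ -120.12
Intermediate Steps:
h = 11 (h = 3 + 8 = 11)
T(Y, m) = 4*Y**2 (T(Y, m) = (2*Y)**2 = 4*Y**2)
g = -34/137 (g = 34*(-1/137) = -34/137 ≈ -0.24818)
g*T(h, u) = -136*11**2/137 = -136*121/137 = -34/137*484 = -16456/137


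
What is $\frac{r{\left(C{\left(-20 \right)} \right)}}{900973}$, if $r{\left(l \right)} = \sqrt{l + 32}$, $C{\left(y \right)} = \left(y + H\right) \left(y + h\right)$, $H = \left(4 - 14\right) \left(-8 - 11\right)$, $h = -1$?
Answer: $\frac{i \sqrt{3538}}{900973} \approx 6.6019 \cdot 10^{-5} i$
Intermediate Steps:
$H = 190$ ($H = \left(-10\right) \left(-19\right) = 190$)
$C{\left(y \right)} = \left(-1 + y\right) \left(190 + y\right)$ ($C{\left(y \right)} = \left(y + 190\right) \left(y - 1\right) = \left(190 + y\right) \left(-1 + y\right) = \left(-1 + y\right) \left(190 + y\right)$)
$r{\left(l \right)} = \sqrt{32 + l}$
$\frac{r{\left(C{\left(-20 \right)} \right)}}{900973} = \frac{\sqrt{32 + \left(-190 + \left(-20\right)^{2} + 189 \left(-20\right)\right)}}{900973} = \sqrt{32 - 3570} \cdot \frac{1}{900973} = \sqrt{-3538} \cdot \frac{1}{900973} = i \sqrt{3538} \cdot \frac{1}{900973} = \frac{i \sqrt{3538}}{900973}$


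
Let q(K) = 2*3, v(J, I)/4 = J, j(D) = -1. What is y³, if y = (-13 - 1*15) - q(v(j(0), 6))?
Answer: -39304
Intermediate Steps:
v(J, I) = 4*J
q(K) = 6
y = -34 (y = (-13 - 1*15) - 1*6 = (-13 - 15) - 6 = -28 - 6 = -34)
y³ = (-34)³ = -39304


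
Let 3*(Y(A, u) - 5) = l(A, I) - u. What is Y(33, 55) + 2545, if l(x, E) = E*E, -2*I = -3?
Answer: 30389/12 ≈ 2532.4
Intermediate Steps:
I = 3/2 (I = -½*(-3) = 3/2 ≈ 1.5000)
l(x, E) = E²
Y(A, u) = 23/4 - u/3 (Y(A, u) = 5 + ((3/2)² - u)/3 = 5 + (9/4 - u)/3 = 5 + (¾ - u/3) = 23/4 - u/3)
Y(33, 55) + 2545 = (23/4 - ⅓*55) + 2545 = (23/4 - 55/3) + 2545 = -151/12 + 2545 = 30389/12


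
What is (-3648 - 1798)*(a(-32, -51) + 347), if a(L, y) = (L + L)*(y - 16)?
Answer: -25242210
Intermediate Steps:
a(L, y) = 2*L*(-16 + y) (a(L, y) = (2*L)*(-16 + y) = 2*L*(-16 + y))
(-3648 - 1798)*(a(-32, -51) + 347) = (-3648 - 1798)*(2*(-32)*(-16 - 51) + 347) = -5446*(2*(-32)*(-67) + 347) = -5446*(4288 + 347) = -5446*4635 = -25242210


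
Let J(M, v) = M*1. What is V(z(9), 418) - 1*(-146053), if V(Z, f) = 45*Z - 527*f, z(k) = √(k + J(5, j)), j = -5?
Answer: -74233 + 45*√14 ≈ -74065.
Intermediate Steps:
J(M, v) = M
z(k) = √(5 + k) (z(k) = √(k + 5) = √(5 + k))
V(Z, f) = -527*f + 45*Z
V(z(9), 418) - 1*(-146053) = (-527*418 + 45*√(5 + 9)) - 1*(-146053) = (-220286 + 45*√14) + 146053 = -74233 + 45*√14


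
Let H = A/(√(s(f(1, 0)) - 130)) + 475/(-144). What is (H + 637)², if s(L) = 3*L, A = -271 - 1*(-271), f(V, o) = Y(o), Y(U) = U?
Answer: 8327110009/20736 ≈ 4.0158e+5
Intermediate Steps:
f(V, o) = o
A = 0 (A = -271 + 271 = 0)
H = -475/144 (H = 0/(√(3*0 - 130)) + 475/(-144) = 0/(√(0 - 130)) + 475*(-1/144) = 0/(√(-130)) - 475/144 = 0/((I*√130)) - 475/144 = 0*(-I*√130/130) - 475/144 = 0 - 475/144 = -475/144 ≈ -3.2986)
(H + 637)² = (-475/144 + 637)² = (91253/144)² = 8327110009/20736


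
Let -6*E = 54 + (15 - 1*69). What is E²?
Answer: 0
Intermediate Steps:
E = 0 (E = -(54 + (15 - 1*69))/6 = -(54 + (15 - 69))/6 = -(54 - 54)/6 = -⅙*0 = 0)
E² = 0² = 0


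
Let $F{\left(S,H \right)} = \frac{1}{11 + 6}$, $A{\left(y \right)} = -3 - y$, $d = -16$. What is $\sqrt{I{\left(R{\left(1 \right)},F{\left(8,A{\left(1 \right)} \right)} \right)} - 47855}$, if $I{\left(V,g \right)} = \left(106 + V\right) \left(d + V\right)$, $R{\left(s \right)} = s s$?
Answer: $2 i \sqrt{12365} \approx 222.4 i$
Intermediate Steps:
$R{\left(s \right)} = s^{2}$
$F{\left(S,H \right)} = \frac{1}{17}$
$I{\left(V,g \right)} = \left(-16 + V\right) \left(106 + V\right)$ ($I{\left(V,g \right)} = \left(106 + V\right) \left(-16 + V\right) = \left(-16 + V\right) \left(106 + V\right)$)
$\sqrt{I{\left(R{\left(1 \right)},F{\left(8,A{\left(1 \right)} \right)} \right)} - 47855} = \sqrt{\left(-1696 + \left(1^{2}\right)^{2} + 90 \cdot 1^{2}\right) - 47855} = \sqrt{\left(-1696 + 1^{2} + 90 \cdot 1\right) - 47855} = \sqrt{\left(-1696 + 1 + 90\right) - 47855} = \sqrt{-1605 - 47855} = \sqrt{-49460} = 2 i \sqrt{12365}$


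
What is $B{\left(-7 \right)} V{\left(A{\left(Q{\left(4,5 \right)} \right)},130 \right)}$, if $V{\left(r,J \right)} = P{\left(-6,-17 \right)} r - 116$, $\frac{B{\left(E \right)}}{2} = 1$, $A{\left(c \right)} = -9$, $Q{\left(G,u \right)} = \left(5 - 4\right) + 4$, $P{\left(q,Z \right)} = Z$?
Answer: $74$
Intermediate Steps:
$Q{\left(G,u \right)} = 5$ ($Q{\left(G,u \right)} = 1 + 4 = 5$)
$B{\left(E \right)} = 2$ ($B{\left(E \right)} = 2 \cdot 1 = 2$)
$V{\left(r,J \right)} = -116 - 17 r$ ($V{\left(r,J \right)} = - 17 r - 116 = -116 - 17 r$)
$B{\left(-7 \right)} V{\left(A{\left(Q{\left(4,5 \right)} \right)},130 \right)} = 2 \left(-116 - -153\right) = 2 \left(-116 + 153\right) = 2 \cdot 37 = 74$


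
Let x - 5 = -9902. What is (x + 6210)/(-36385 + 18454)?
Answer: 1229/5977 ≈ 0.20562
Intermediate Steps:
x = -9897 (x = 5 - 9902 = -9897)
(x + 6210)/(-36385 + 18454) = (-9897 + 6210)/(-36385 + 18454) = -3687/(-17931) = -3687*(-1/17931) = 1229/5977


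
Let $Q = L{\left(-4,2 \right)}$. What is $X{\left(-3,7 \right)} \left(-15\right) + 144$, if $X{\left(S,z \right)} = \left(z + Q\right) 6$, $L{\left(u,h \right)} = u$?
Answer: $-126$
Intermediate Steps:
$Q = -4$
$X{\left(S,z \right)} = -24 + 6 z$ ($X{\left(S,z \right)} = \left(z - 4\right) 6 = \left(-4 + z\right) 6 = -24 + 6 z$)
$X{\left(-3,7 \right)} \left(-15\right) + 144 = \left(-24 + 6 \cdot 7\right) \left(-15\right) + 144 = \left(-24 + 42\right) \left(-15\right) + 144 = 18 \left(-15\right) + 144 = -270 + 144 = -126$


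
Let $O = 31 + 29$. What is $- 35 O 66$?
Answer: $-138600$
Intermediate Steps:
$O = 60$
$- 35 O 66 = \left(-35\right) 60 \cdot 66 = \left(-2100\right) 66 = -138600$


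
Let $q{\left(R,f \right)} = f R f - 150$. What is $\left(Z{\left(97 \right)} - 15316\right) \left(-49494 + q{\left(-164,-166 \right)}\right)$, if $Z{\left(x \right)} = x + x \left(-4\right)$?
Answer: $71305698596$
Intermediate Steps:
$q{\left(R,f \right)} = -150 + R f^{2}$ ($q{\left(R,f \right)} = R f f - 150 = R f^{2} - 150 = -150 + R f^{2}$)
$Z{\left(x \right)} = - 3 x$ ($Z{\left(x \right)} = x - 4 x = - 3 x$)
$\left(Z{\left(97 \right)} - 15316\right) \left(-49494 + q{\left(-164,-166 \right)}\right) = \left(\left(-3\right) 97 - 15316\right) \left(-49494 - \left(150 + 164 \left(-166\right)^{2}\right)\right) = \left(-291 - 15316\right) \left(-49494 - 4519334\right) = - 15607 \left(-49494 - 4519334\right) = \left(-15607\right) \left(-4568828\right) = 71305698596$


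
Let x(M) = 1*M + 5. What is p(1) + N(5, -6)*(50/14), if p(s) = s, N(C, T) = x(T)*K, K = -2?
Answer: 57/7 ≈ 8.1429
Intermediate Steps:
x(M) = 5 + M (x(M) = M + 5 = 5 + M)
N(C, T) = -10 - 2*T (N(C, T) = (5 + T)*(-2) = -10 - 2*T)
p(1) + N(5, -6)*(50/14) = 1 + (-10 - 2*(-6))*(50/14) = 1 + (-10 + 12)*(50*(1/14)) = 1 + 2*(25/7) = 1 + 50/7 = 57/7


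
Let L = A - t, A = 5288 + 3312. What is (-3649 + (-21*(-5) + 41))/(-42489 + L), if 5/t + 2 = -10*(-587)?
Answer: 20555604/198860657 ≈ 0.10337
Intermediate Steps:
t = 5/5868 (t = 5/(-2 - 10*(-587)) = 5/(-2 + 5870) = 5/5868 ≈ 0.00085208)
A = 8600
L = 50464795/5868 (L = 8600 - 1*5/5868 = 8600 - 5/5868 = 50464795/5868 ≈ 8600.0)
(-3649 + (-21*(-5) + 41))/(-42489 + L) = (-3649 + (-21*(-5) + 41))/(-42489 + 50464795/5868) = (-3649 + (105 + 41))/(-198860657/5868) = (-3649 + 146)*(-5868/198860657) = -3503*(-5868/198860657) = 20555604/198860657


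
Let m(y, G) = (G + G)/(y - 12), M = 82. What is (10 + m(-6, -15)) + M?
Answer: 281/3 ≈ 93.667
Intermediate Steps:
m(y, G) = 2*G/(-12 + y) (m(y, G) = (2*G)/(-12 + y) = 2*G/(-12 + y))
(10 + m(-6, -15)) + M = (10 + 2*(-15)/(-12 - 6)) + 82 = (10 + 2*(-15)/(-18)) + 82 = (10 + 2*(-15)*(-1/18)) + 82 = (10 + 5/3) + 82 = 35/3 + 82 = 281/3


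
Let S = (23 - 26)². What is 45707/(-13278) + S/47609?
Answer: -2175945061/632152302 ≈ -3.4421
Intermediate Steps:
S = 9 (S = (-3)² = 9)
45707/(-13278) + S/47609 = 45707/(-13278) + 9/47609 = 45707*(-1/13278) + 9*(1/47609) = -45707/13278 + 9/47609 = -2175945061/632152302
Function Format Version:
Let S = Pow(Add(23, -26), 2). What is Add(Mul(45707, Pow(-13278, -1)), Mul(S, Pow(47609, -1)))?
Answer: Rational(-2175945061, 632152302) ≈ -3.4421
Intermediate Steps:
S = 9 (S = Pow(-3, 2) = 9)
Add(Mul(45707, Pow(-13278, -1)), Mul(S, Pow(47609, -1))) = Add(Mul(45707, Pow(-13278, -1)), Mul(9, Pow(47609, -1))) = Add(Mul(45707, Rational(-1, 13278)), Mul(9, Rational(1, 47609))) = Add(Rational(-45707, 13278), Rational(9, 47609)) = Rational(-2175945061, 632152302)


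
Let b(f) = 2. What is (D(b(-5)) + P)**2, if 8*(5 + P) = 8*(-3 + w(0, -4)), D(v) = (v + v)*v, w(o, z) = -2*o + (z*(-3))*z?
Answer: 2304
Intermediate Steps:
w(o, z) = -3*z**2 - 2*o (w(o, z) = -2*o + (-3*z)*z = -2*o - 3*z**2 = -3*z**2 - 2*o)
D(v) = 2*v**2 (D(v) = (2*v)*v = 2*v**2)
P = -56 (P = -5 + (8*(-3 + (-3*(-4)**2 - 2*0)))/8 = -5 + (8*(-3 + (-3*16 + 0)))/8 = -5 + (8*(-3 + (-48 + 0)))/8 = -5 + (8*(-3 - 48))/8 = -5 + (8*(-51))/8 = -5 + (1/8)*(-408) = -5 - 51 = -56)
(D(b(-5)) + P)**2 = (2*2**2 - 56)**2 = (2*4 - 56)**2 = (8 - 56)**2 = (-48)**2 = 2304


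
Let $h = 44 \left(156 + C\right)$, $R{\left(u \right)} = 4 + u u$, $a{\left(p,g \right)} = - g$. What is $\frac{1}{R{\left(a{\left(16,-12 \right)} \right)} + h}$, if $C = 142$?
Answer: $\frac{1}{13260} \approx 7.5415 \cdot 10^{-5}$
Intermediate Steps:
$R{\left(u \right)} = 4 + u^{2}$
$h = 13112$ ($h = 44 \left(156 + 142\right) = 44 \cdot 298 = 13112$)
$\frac{1}{R{\left(a{\left(16,-12 \right)} \right)} + h} = \frac{1}{\left(4 + \left(\left(-1\right) \left(-12\right)\right)^{2}\right) + 13112} = \frac{1}{\left(4 + 12^{2}\right) + 13112} = \frac{1}{\left(4 + 144\right) + 13112} = \frac{1}{148 + 13112} = \frac{1}{13260}$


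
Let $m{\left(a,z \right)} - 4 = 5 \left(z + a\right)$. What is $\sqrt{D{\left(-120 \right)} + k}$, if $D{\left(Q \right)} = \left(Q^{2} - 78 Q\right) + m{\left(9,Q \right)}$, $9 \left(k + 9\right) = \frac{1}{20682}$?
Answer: $\frac{\sqrt{9923686879098}}{20682} \approx 152.32$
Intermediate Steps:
$m{\left(a,z \right)} = 4 + 5 a + 5 z$ ($m{\left(a,z \right)} = 4 + 5 \left(z + a\right) = 4 + 5 \left(a + z\right) = 4 + \left(5 a + 5 z\right) = 4 + 5 a + 5 z$)
$k = - \frac{1675241}{186138}$ ($k = -9 + \frac{1}{9 \cdot 20682} = -9 + \frac{1}{9} \cdot \frac{1}{20682} = -9 + \frac{1}{186138} = - \frac{1675241}{186138} \approx -9.0$)
$D{\left(Q \right)} = 49 + Q^{2} - 73 Q$ ($D{\left(Q \right)} = \left(Q^{2} - 78 Q\right) + \left(4 + 5 \cdot 9 + 5 Q\right) = \left(Q^{2} - 78 Q\right) + \left(4 + 45 + 5 Q\right) = \left(Q^{2} - 78 Q\right) + \left(49 + 5 Q\right) = 49 + Q^{2} - 73 Q$)
$\sqrt{D{\left(-120 \right)} + k} = \sqrt{\left(49 + \left(-120\right)^{2} - -8760\right) - \frac{1675241}{186138}} = \sqrt{\left(49 + 14400 + 8760\right) - \frac{1675241}{186138}} = \sqrt{23209 - \frac{1675241}{186138}} = \sqrt{\frac{4318401601}{186138}} = \frac{\sqrt{9923686879098}}{20682}$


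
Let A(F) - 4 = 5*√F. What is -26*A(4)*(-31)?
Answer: 11284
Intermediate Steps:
A(F) = 4 + 5*√F
-26*A(4)*(-31) = -26*(4 + 5*√4)*(-31) = -26*(4 + 5*2)*(-31) = -26*(4 + 10)*(-31) = -26*14*(-31) = -364*(-31) = 11284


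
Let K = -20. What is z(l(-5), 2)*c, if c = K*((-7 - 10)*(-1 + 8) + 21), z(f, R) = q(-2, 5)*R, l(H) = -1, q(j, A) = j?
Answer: -7840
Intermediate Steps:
z(f, R) = -2*R
c = 1960 (c = -20*((-7 - 10)*(-1 + 8) + 21) = -20*(-17*7 + 21) = -20*(-119 + 21) = -20*(-98) = 1960)
z(l(-5), 2)*c = -2*2*1960 = -4*1960 = -7840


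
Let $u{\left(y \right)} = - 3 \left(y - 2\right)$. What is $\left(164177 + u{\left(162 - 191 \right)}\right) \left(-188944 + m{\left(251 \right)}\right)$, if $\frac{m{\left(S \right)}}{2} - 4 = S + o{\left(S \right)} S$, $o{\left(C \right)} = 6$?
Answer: $-30459271940$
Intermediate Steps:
$u{\left(y \right)} = 6 - 3 y$ ($u{\left(y \right)} = - 3 \left(-2 + y\right) = 6 - 3 y$)
$m{\left(S \right)} = 8 + 14 S$ ($m{\left(S \right)} = 8 + 2 \left(S + 6 S\right) = 8 + 2 \cdot 7 S = 8 + 14 S$)
$\left(164177 + u{\left(162 - 191 \right)}\right) \left(-188944 + m{\left(251 \right)}\right) = \left(164177 - \left(-6 + 3 \left(162 - 191\right)\right)\right) \left(-188944 + \left(8 + 14 \cdot 251\right)\right) = \left(164177 - \left(-6 + 3 \left(162 - 191\right)\right)\right) \left(-188944 + \left(8 + 3514\right)\right) = \left(164177 + \left(6 - -87\right)\right) \left(-188944 + 3522\right) = \left(164177 + \left(6 + 87\right)\right) \left(-185422\right) = \left(164177 + 93\right) \left(-185422\right) = 164270 \left(-185422\right) = -30459271940$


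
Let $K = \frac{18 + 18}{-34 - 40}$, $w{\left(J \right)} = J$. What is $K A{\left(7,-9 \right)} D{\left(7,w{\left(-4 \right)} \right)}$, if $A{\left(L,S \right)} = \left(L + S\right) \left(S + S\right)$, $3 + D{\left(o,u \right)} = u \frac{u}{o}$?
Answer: $\frac{3240}{259} \approx 12.51$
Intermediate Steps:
$D{\left(o,u \right)} = -3 + \frac{u^{2}}{o}$ ($D{\left(o,u \right)} = -3 + u \frac{u}{o} = -3 + \frac{u^{2}}{o}$)
$K = - \frac{18}{37}$ ($K = \frac{36}{-74} = 36 \left(- \frac{1}{74}\right) = - \frac{18}{37} \approx -0.48649$)
$A{\left(L,S \right)} = 2 S \left(L + S\right)$ ($A{\left(L,S \right)} = \left(L + S\right) 2 S = 2 S \left(L + S\right)$)
$K A{\left(7,-9 \right)} D{\left(7,w{\left(-4 \right)} \right)} = - \frac{18 \cdot 2 \left(-9\right) \left(7 - 9\right)}{37} \left(-3 + \frac{\left(-4\right)^{2}}{7}\right) = - \frac{18 \cdot 2 \left(-9\right) \left(-2\right)}{37} \left(-3 + \frac{1}{7} \cdot 16\right) = \left(- \frac{18}{37}\right) 36 \left(-3 + \frac{16}{7}\right) = \left(- \frac{648}{37}\right) \left(- \frac{5}{7}\right) = \frac{3240}{259}$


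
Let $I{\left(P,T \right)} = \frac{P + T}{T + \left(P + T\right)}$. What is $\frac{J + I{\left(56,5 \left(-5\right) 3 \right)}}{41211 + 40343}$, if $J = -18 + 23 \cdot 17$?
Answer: $\frac{35081}{7666076} \approx 0.0045761$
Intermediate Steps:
$I{\left(P,T \right)} = \frac{P + T}{P + 2 T}$
$J = 373$ ($J = -18 + 391 = 373$)
$\frac{J + I{\left(56,5 \left(-5\right) 3 \right)}}{41211 + 40343} = \frac{373 + \frac{56 + 5 \left(-5\right) 3}{56 + 2 \cdot 5 \left(-5\right) 3}}{41211 + 40343} = \frac{373 + \frac{56 - 75}{56 + 2 \left(\left(-25\right) 3\right)}}{81554} = \left(373 + \frac{56 - 75}{56 + 2 \left(-75\right)}\right) \frac{1}{81554} = \left(373 + \frac{1}{56 - 150} \left(-19\right)\right) \frac{1}{81554} = \left(373 + \frac{1}{-94} \left(-19\right)\right) \frac{1}{81554} = \left(373 - - \frac{19}{94}\right) \frac{1}{81554} = \left(373 + \frac{19}{94}\right) \frac{1}{81554} = \frac{35081}{94} \cdot \frac{1}{81554} = \frac{35081}{7666076}$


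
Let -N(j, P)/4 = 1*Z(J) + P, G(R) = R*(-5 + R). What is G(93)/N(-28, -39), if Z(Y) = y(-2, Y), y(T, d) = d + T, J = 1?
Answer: 1023/20 ≈ 51.150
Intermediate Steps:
y(T, d) = T + d
Z(Y) = -2 + Y
N(j, P) = 4 - 4*P (N(j, P) = -4*(1*(-2 + 1) + P) = -4*(1*(-1) + P) = -4*(-1 + P) = 4 - 4*P)
G(93)/N(-28, -39) = (93*(-5 + 93))/(4 - 4*(-39)) = (93*88)/(4 + 156) = 8184/160 = 8184*(1/160) = 1023/20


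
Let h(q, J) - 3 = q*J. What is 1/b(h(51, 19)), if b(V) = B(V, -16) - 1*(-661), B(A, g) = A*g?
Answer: -1/14891 ≈ -6.7155e-5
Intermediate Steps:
h(q, J) = 3 + J*q (h(q, J) = 3 + q*J = 3 + J*q)
b(V) = 661 - 16*V (b(V) = V*(-16) - 1*(-661) = -16*V + 661 = 661 - 16*V)
1/b(h(51, 19)) = 1/(661 - 16*(3 + 19*51)) = 1/(661 - 16*(3 + 969)) = 1/(661 - 16*972) = 1/(661 - 15552) = 1/(-14891) = -1/14891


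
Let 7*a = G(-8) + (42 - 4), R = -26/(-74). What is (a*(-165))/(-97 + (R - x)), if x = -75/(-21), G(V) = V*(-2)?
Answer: 329670/25957 ≈ 12.701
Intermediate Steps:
R = 13/37 (R = -26*(-1/74) = 13/37 ≈ 0.35135)
G(V) = -2*V
x = 25/7 (x = -75*(-1/21) = 25/7 ≈ 3.5714)
a = 54/7 (a = (-2*(-8) + (42 - 4))/7 = (16 + 38)/7 = (⅐)*54 = 54/7 ≈ 7.7143)
(a*(-165))/(-97 + (R - x)) = ((54/7)*(-165))/(-97 + (13/37 - 1*25/7)) = -8910/(7*(-97 + (13/37 - 25/7))) = -8910/(7*(-97 - 834/259)) = -8910/(7*(-25957/259)) = -8910/7*(-259/25957) = 329670/25957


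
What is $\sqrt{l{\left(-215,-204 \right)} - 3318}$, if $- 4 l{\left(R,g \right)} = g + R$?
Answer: $\frac{i \sqrt{12853}}{2} \approx 56.686 i$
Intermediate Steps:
$l{\left(R,g \right)} = - \frac{R}{4} - \frac{g}{4}$ ($l{\left(R,g \right)} = - \frac{g + R}{4} = - \frac{R + g}{4} = - \frac{R}{4} - \frac{g}{4}$)
$\sqrt{l{\left(-215,-204 \right)} - 3318} = \sqrt{\left(\left(- \frac{1}{4}\right) \left(-215\right) - -51\right) - 3318} = \sqrt{\left(\frac{215}{4} + 51\right) - 3318} = \sqrt{\frac{419}{4} - 3318} = \sqrt{- \frac{12853}{4}} = \frac{i \sqrt{12853}}{2}$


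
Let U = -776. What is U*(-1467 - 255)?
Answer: 1336272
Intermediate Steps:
U*(-1467 - 255) = -776*(-1467 - 255) = -776*(-1722) = 1336272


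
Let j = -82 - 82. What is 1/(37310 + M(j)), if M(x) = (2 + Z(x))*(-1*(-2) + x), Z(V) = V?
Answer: 1/63554 ≈ 1.5735e-5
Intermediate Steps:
j = -164
M(x) = (2 + x)² (M(x) = (2 + x)*(-1*(-2) + x) = (2 + x)*(2 + x) = (2 + x)²)
1/(37310 + M(j)) = 1/(37310 + (4 + (-164)² + 4*(-164))) = 1/(37310 + (4 + 26896 - 656)) = 1/(37310 + 26244) = 1/63554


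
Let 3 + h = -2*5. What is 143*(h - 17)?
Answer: -4290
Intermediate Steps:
h = -13 (h = -3 - 2*5 = -3 - 10 = -13)
143*(h - 17) = 143*(-13 - 17) = 143*(-30) = -4290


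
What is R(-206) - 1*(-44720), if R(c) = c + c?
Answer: 44308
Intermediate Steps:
R(c) = 2*c
R(-206) - 1*(-44720) = 2*(-206) - 1*(-44720) = -412 + 44720 = 44308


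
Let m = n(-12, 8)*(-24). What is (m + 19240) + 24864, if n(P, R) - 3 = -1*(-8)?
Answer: 43840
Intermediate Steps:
n(P, R) = 11 (n(P, R) = 3 - 1*(-8) = 3 + 8 = 11)
m = -264 (m = 11*(-24) = -264)
(m + 19240) + 24864 = (-264 + 19240) + 24864 = 18976 + 24864 = 43840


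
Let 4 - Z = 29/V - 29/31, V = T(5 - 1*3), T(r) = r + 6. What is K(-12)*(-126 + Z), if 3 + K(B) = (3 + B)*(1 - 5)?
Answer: -1020459/248 ≈ -4114.8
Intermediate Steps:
T(r) = 6 + r
V = 8 (V = 6 + (5 - 1*3) = 6 + (5 - 3) = 6 + 2 = 8)
K(B) = -15 - 4*B (K(B) = -3 + (3 + B)*(1 - 5) = -3 + (3 + B)*(-4) = -3 + (-12 - 4*B) = -15 - 4*B)
Z = 325/248 (Z = 4 - (29/8 - 29/31) = 4 - 1*667/248 = 4 - 667/248 = 325/248 ≈ 1.3105)
K(-12)*(-126 + Z) = (-15 - 4*(-12))*(-126 + 325/248) = (-15 + 48)*(-30923/248) = 33*(-30923/248) = -1020459/248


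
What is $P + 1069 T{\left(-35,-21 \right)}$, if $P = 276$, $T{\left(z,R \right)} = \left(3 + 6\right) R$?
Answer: $-201765$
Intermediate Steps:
$T{\left(z,R \right)} = 9 R$
$P + 1069 T{\left(-35,-21 \right)} = 276 + 1069 \cdot 9 \left(-21\right) = 276 + 1069 \left(-189\right) = 276 - 202041 = -201765$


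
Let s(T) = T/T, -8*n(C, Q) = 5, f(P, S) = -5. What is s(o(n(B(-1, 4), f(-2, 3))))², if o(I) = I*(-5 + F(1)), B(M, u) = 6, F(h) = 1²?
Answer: 1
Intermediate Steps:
F(h) = 1
n(C, Q) = -5/8 (n(C, Q) = -⅛*5 = -5/8)
o(I) = -4*I (o(I) = I*(-5 + 1) = I*(-4) = -4*I)
s(T) = 1
s(o(n(B(-1, 4), f(-2, 3))))² = 1² = 1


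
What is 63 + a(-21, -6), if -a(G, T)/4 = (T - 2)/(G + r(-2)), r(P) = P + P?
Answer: 1543/25 ≈ 61.720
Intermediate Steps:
r(P) = 2*P
a(G, T) = -4*(-2 + T)/(-4 + G) (a(G, T) = -4*(T - 2)/(G + 2*(-2)) = -4*(-2 + T)/(G - 4) = -4*(-2 + T)/(-4 + G))
63 + a(-21, -6) = 63 + 4*(2 - 1*(-6))/(-4 - 21) = 63 + 4*(2 + 6)/(-25) = 63 + 4*(-1/25)*8 = 63 - 32/25 = 1543/25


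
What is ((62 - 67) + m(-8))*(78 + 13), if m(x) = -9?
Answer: -1274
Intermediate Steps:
((62 - 67) + m(-8))*(78 + 13) = ((62 - 67) - 9)*(78 + 13) = (-5 - 9)*91 = -14*91 = -1274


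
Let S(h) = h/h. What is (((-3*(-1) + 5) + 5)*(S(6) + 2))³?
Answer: 59319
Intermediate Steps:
S(h) = 1
(((-3*(-1) + 5) + 5)*(S(6) + 2))³ = (((-3*(-1) + 5) + 5)*(1 + 2))³ = (((3 + 5) + 5)*3)³ = ((8 + 5)*3)³ = (13*3)³ = 39³ = 59319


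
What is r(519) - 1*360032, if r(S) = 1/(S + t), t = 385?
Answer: -325468927/904 ≈ -3.6003e+5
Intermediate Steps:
r(S) = 1/(385 + S) (r(S) = 1/(S + 385) = 1/(385 + S))
r(519) - 1*360032 = 1/(385 + 519) - 1*360032 = 1/904 - 360032 = -325468927/904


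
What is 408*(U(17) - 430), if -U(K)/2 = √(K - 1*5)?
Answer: -175440 - 1632*√3 ≈ -1.7827e+5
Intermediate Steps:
U(K) = -2*√(-5 + K) (U(K) = -2*√(K - 1*5) = -2*√(K - 5) = -2*√(-5 + K))
408*(U(17) - 430) = 408*(-2*√(-5 + 17) - 430) = 408*(-4*√3 - 430) = 408*(-430 - 4*√3) = -175440 - 1632*√3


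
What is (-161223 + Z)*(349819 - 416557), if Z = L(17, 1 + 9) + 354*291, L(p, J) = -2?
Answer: 3884885718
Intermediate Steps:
Z = 103012 (Z = -2 + 354*291 = -2 + 103014 = 103012)
(-161223 + Z)*(349819 - 416557) = (-161223 + 103012)*(349819 - 416557) = -58211*(-66738) = 3884885718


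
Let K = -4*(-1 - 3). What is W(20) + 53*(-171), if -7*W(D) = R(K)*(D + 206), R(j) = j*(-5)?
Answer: -45361/7 ≈ -6480.1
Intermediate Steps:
K = 16 (K = -4*(-4) = 16)
R(j) = -5*j
W(D) = 16480/7 + 80*D/7 (W(D) = -(-5*16)*(D + 206)/7 = -(-80)*(206 + D)/7 = -(-16480 - 80*D)/7 = 16480/7 + 80*D/7)
W(20) + 53*(-171) = (16480/7 + (80/7)*20) + 53*(-171) = (16480/7 + 1600/7) - 9063 = 18080/7 - 9063 = -45361/7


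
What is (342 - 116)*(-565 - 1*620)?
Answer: -267810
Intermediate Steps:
(342 - 116)*(-565 - 1*620) = 226*(-565 - 620) = 226*(-1185) = -267810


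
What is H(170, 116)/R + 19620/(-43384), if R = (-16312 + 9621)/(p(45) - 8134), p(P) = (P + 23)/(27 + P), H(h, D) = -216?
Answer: -19086421395/72570586 ≈ -263.00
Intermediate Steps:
p(P) = (23 + P)/(27 + P)
R = 120438/146395 (R = (-16312 + 9621)/((23 + 45)/(27 + 45) - 8134) = -6691/(68/72 - 8134) = -6691/((1/72)*68 - 8134) = -6691/(17/18 - 8134) = -6691/(-146395/18) = -6691*(-18/146395) = 120438/146395 ≈ 0.82269)
H(170, 116)/R + 19620/(-43384) = -216/120438/146395 + 19620/(-43384) = -216*146395/120438 + 19620*(-1/43384) = -1756740/6691 - 4905/10846 = -19086421395/72570586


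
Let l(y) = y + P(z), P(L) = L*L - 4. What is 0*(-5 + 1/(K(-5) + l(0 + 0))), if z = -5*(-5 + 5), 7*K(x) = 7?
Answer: 0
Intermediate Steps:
K(x) = 1 (K(x) = (⅐)*7 = 1)
z = 0 (z = -5*0 = 0)
P(L) = -4 + L² (P(L) = L² - 4 = -4 + L²)
l(y) = -4 + y (l(y) = y + (-4 + 0²) = y + (-4 + 0) = y - 4 = -4 + y)
0*(-5 + 1/(K(-5) + l(0 + 0))) = 0*(-5 + 1/(1 + (-4 + (0 + 0)))) = 0*(-5 + 1/(1 + (-4 + 0))) = 0*(-5 + 1/(1 - 4)) = 0*(-5 + 1/(-3)) = 0*(-5 - ⅓) = 0*(-16/3) = 0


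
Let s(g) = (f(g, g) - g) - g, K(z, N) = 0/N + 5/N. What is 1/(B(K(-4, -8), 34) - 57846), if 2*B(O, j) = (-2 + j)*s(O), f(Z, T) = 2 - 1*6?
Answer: -1/57890 ≈ -1.7274e-5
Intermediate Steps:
f(Z, T) = -4 (f(Z, T) = 2 - 6 = -4)
K(z, N) = 5/N (K(z, N) = 0 + 5/N = 5/N)
s(g) = -4 - 2*g (s(g) = (-4 - g) - g = -4 - 2*g)
B(O, j) = (-4 - 2*O)*(-2 + j)/2 (B(O, j) = ((-2 + j)*(-4 - 2*O))/2 = ((-4 - 2*O)*(-2 + j))/2 = (-4 - 2*O)*(-2 + j)/2)
1/(B(K(-4, -8), 34) - 57846) = 1/(-(-2 + 34)*(2 + 5/(-8)) - 57846) = 1/(-1*32*(2 + 5*(-⅛)) - 57846) = 1/(-1*32*(2 - 5/8) - 57846) = 1/(-1*32*11/8 - 57846) = 1/(-44 - 57846) = 1/(-57890) = -1/57890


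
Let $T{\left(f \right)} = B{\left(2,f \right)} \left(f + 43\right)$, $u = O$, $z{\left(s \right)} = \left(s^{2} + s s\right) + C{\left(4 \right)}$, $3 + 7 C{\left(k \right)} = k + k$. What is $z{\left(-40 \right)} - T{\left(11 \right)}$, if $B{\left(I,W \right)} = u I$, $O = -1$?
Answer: $\frac{23161}{7} \approx 3308.7$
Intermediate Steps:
$C{\left(k \right)} = - \frac{3}{7} + \frac{2 k}{7}$ ($C{\left(k \right)} = - \frac{3}{7} + \frac{k + k}{7} = - \frac{3}{7} + \frac{2 k}{7}$)
$z{\left(s \right)} = \frac{5}{7} + 2 s^{2}$ ($z{\left(s \right)} = \left(s^{2} + s s\right) + \left(- \frac{3}{7} + \frac{2}{7} \cdot 4\right) = \left(s^{2} + s^{2}\right) + \left(- \frac{3}{7} + \frac{8}{7}\right) = 2 s^{2} + \frac{5}{7} = \frac{5}{7} + 2 s^{2}$)
$u = -1$
$B{\left(I,W \right)} = - I$
$T{\left(f \right)} = -86 - 2 f$ ($T{\left(f \right)} = \left(-1\right) 2 \left(f + 43\right) = - 2 \left(43 + f\right) = -86 - 2 f$)
$z{\left(-40 \right)} - T{\left(11 \right)} = \left(\frac{5}{7} + 2 \left(-40\right)^{2}\right) - \left(-86 - 22\right) = \left(\frac{5}{7} + 2 \cdot 1600\right) - \left(-86 - 22\right) = \left(\frac{5}{7} + 3200\right) - -108 = \frac{22405}{7} + 108 = \frac{23161}{7}$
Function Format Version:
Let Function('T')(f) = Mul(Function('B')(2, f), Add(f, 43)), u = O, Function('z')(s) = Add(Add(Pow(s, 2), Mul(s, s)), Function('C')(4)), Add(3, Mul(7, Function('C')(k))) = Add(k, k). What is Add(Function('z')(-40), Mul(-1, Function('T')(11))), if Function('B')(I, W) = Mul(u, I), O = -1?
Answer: Rational(23161, 7) ≈ 3308.7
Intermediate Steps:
Function('C')(k) = Add(Rational(-3, 7), Mul(Rational(2, 7), k)) (Function('C')(k) = Add(Rational(-3, 7), Mul(Rational(1, 7), Add(k, k))) = Add(Rational(-3, 7), Mul(Rational(1, 7), Mul(2, k))) = Add(Rational(-3, 7), Mul(Rational(2, 7), k)))
Function('z')(s) = Add(Rational(5, 7), Mul(2, Pow(s, 2))) (Function('z')(s) = Add(Add(Pow(s, 2), Mul(s, s)), Add(Rational(-3, 7), Mul(Rational(2, 7), 4))) = Add(Add(Pow(s, 2), Pow(s, 2)), Add(Rational(-3, 7), Rational(8, 7))) = Add(Mul(2, Pow(s, 2)), Rational(5, 7)) = Add(Rational(5, 7), Mul(2, Pow(s, 2))))
u = -1
Function('B')(I, W) = Mul(-1, I)
Function('T')(f) = Add(-86, Mul(-2, f)) (Function('T')(f) = Mul(Mul(-1, 2), Add(f, 43)) = Mul(-2, Add(43, f)) = Add(-86, Mul(-2, f)))
Add(Function('z')(-40), Mul(-1, Function('T')(11))) = Add(Add(Rational(5, 7), Mul(2, Pow(-40, 2))), Mul(-1, Add(-86, Mul(-2, 11)))) = Add(Add(Rational(5, 7), Mul(2, 1600)), Mul(-1, Add(-86, -22))) = Add(Add(Rational(5, 7), 3200), Mul(-1, -108)) = Add(Rational(22405, 7), 108) = Rational(23161, 7)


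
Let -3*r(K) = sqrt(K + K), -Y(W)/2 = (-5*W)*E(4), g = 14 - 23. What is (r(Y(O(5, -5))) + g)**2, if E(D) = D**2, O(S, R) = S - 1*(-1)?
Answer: 883/3 + 48*sqrt(30) ≈ 557.24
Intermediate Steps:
O(S, R) = 1 + S (O(S, R) = S + 1 = 1 + S)
g = -9
Y(W) = 160*W (Y(W) = -2*(-5*W)*4**2 = -2*(-5*W)*16 = -(-160)*W = 160*W)
r(K) = -sqrt(2)*sqrt(K)/3 (r(K) = -sqrt(K + K)/3 = -sqrt(2)*sqrt(K)/3)
(r(Y(O(5, -5))) + g)**2 = (-sqrt(2)*sqrt(160*(1 + 5))/3 - 9)**2 = (-sqrt(2)*sqrt(160*6)/3 - 9)**2 = (-sqrt(2)*sqrt(960)/3 - 9)**2 = (-sqrt(2)*8*sqrt(15)/3 - 9)**2 = (-8*sqrt(30)/3 - 9)**2 = (-9 - 8*sqrt(30)/3)**2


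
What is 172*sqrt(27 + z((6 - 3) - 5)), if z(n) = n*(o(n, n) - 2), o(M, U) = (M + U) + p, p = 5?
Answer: 172*sqrt(29) ≈ 926.25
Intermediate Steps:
o(M, U) = 5 + M + U (o(M, U) = (M + U) + 5 = 5 + M + U)
z(n) = n*(3 + 2*n) (z(n) = n*((5 + n + n) - 2) = n*((5 + 2*n) - 2) = n*(3 + 2*n))
172*sqrt(27 + z((6 - 3) - 5)) = 172*sqrt(27 + ((6 - 3) - 5)*(3 + 2*((6 - 3) - 5))) = 172*sqrt(27 + (3 - 5)*(3 + 2*(3 - 5))) = 172*sqrt(27 - 2*(3 + 2*(-2))) = 172*sqrt(27 - 2*(3 - 4)) = 172*sqrt(27 - 2*(-1)) = 172*sqrt(27 + 2) = 172*sqrt(29)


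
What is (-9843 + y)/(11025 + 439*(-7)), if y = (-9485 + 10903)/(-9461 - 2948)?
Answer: -122143205/98676368 ≈ -1.2378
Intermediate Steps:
y = -1418/12409 (y = 1418/(-12409) = 1418*(-1/12409) = -1418/12409 ≈ -0.11427)
(-9843 + y)/(11025 + 439*(-7)) = (-9843 - 1418/12409)/(11025 + 439*(-7)) = -122143205/(12409*(11025 - 3073)) = -122143205/12409/7952 = -122143205/12409*1/7952 = -122143205/98676368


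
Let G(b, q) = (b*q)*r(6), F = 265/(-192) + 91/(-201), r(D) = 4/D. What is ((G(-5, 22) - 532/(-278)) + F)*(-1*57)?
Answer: 2488671243/596032 ≈ 4175.4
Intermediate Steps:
F = -23579/12864 (F = 265*(-1/192) + 91*(-1/201) = -265/192 - 91/201 = -23579/12864 ≈ -1.8329)
G(b, q) = 2*b*q/3 (G(b, q) = (b*q)*(4/6) = (b*q)*(4*(⅙)) = (b*q)*(⅔) = 2*b*q/3)
((G(-5, 22) - 532/(-278)) + F)*(-1*57) = (((⅔)*(-5)*22 - 532/(-278)) - 23579/12864)*(-1*57) = ((-220/3 - 532*(-1/278)) - 23579/12864)*(-57) = ((-220/3 + 266/139) - 23579/12864)*(-57) = (-29782/417 - 23579/12864)*(-57) = -43660899/596032*(-57) = 2488671243/596032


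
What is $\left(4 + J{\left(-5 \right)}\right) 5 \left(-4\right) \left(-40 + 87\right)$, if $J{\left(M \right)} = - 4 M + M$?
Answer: $-17860$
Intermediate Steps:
$J{\left(M \right)} = - 3 M$
$\left(4 + J{\left(-5 \right)}\right) 5 \left(-4\right) \left(-40 + 87\right) = \left(4 - -15\right) 5 \left(-4\right) \left(-40 + 87\right) = \left(4 + 15\right) 5 \left(-4\right) 47 = 19 \cdot 5 \left(-4\right) 47 = 95 \left(-4\right) 47 = \left(-380\right) 47 = -17860$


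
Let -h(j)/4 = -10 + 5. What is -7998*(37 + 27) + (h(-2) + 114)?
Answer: -511738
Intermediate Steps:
h(j) = 20 (h(j) = -4*(-10 + 5) = -4*(-5) = 20)
-7998*(37 + 27) + (h(-2) + 114) = -7998*(37 + 27) + (20 + 114) = -7998*64 + 134 = -1333*384 + 134 = -511872 + 134 = -511738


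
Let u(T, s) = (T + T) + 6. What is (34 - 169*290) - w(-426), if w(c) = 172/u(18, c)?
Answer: -1028582/21 ≈ -48980.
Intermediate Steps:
u(T, s) = 6 + 2*T (u(T, s) = 2*T + 6 = 6 + 2*T)
w(c) = 86/21 (w(c) = 172/(6 + 2*18) = 172/(6 + 36) = 172/42 = 172*(1/42) = 86/21)
(34 - 169*290) - w(-426) = (34 - 169*290) - 1*86/21 = (34 - 49010) - 86/21 = -48976 - 86/21 = -1028582/21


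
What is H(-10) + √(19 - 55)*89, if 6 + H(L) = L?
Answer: -16 + 534*I ≈ -16.0 + 534.0*I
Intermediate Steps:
H(L) = -6 + L
H(-10) + √(19 - 55)*89 = (-6 - 10) + √(19 - 55)*89 = -16 + √(-36)*89 = -16 + (6*I)*89 = -16 + 534*I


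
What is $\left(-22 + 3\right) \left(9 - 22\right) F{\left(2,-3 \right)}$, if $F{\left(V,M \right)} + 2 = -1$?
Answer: $-741$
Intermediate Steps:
$F{\left(V,M \right)} = -3$ ($F{\left(V,M \right)} = -2 - 1 = -3$)
$\left(-22 + 3\right) \left(9 - 22\right) F{\left(2,-3 \right)} = \left(-22 + 3\right) \left(9 - 22\right) \left(-3\right) = \left(-19\right) \left(-13\right) \left(-3\right) = 247 \left(-3\right) = -741$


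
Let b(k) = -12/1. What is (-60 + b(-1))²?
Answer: 5184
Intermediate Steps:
b(k) = -12 (b(k) = -12*1 = -12)
(-60 + b(-1))² = (-60 - 12)² = (-72)² = 5184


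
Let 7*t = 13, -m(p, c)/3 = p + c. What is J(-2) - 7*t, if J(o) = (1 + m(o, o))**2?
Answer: 156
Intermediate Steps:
m(p, c) = -3*c - 3*p (m(p, c) = -3*(p + c) = -3*(c + p) = -3*c - 3*p)
t = 13/7 (t = (1/7)*13 = 13/7 ≈ 1.8571)
J(o) = (1 - 6*o)**2 (J(o) = (1 + (-3*o - 3*o))**2 = (1 - 6*o)**2)
J(-2) - 7*t = (1 - 6*(-2))**2 - 7*13/7 = (1 + 12)**2 - 13 = 13**2 - 13 = 169 - 13 = 156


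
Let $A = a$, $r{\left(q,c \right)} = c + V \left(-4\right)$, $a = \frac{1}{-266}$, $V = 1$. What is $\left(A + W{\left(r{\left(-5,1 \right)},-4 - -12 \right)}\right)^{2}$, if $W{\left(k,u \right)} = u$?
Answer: $\frac{4524129}{70756} \approx 63.94$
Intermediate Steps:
$a = - \frac{1}{266} \approx -0.0037594$
$r{\left(q,c \right)} = -4 + c$ ($r{\left(q,c \right)} = c + 1 \left(-4\right) = c - 4 = -4 + c$)
$A = - \frac{1}{266} \approx -0.0037594$
$\left(A + W{\left(r{\left(-5,1 \right)},-4 - -12 \right)}\right)^{2} = \left(- \frac{1}{266} - -8\right)^{2} = \left(- \frac{1}{266} + \left(-4 + 12\right)\right)^{2} = \left(- \frac{1}{266} + 8\right)^{2} = \left(\frac{2127}{266}\right)^{2} = \frac{4524129}{70756}$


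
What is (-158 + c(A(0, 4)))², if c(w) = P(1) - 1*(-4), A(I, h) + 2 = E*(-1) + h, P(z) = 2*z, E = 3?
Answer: 23104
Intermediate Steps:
A(I, h) = -5 + h (A(I, h) = -2 + (3*(-1) + h) = -2 + (-3 + h) = -5 + h)
c(w) = 6 (c(w) = 2*1 - 1*(-4) = 2 + 4 = 6)
(-158 + c(A(0, 4)))² = (-158 + 6)² = (-152)² = 23104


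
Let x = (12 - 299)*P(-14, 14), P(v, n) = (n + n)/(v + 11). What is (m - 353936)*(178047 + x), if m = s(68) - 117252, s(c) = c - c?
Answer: -255467296276/3 ≈ -8.5156e+10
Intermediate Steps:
P(v, n) = 2*n/(11 + v) (P(v, n) = (2*n)/(11 + v) = 2*n/(11 + v))
s(c) = 0
m = -117252 (m = 0 - 117252 = -117252)
x = 8036/3 (x = (12 - 299)*(2*14/(11 - 14)) = -574*14/(-3) = -574*14*(-1)/3 = -287*(-28/3) = 8036/3 ≈ 2678.7)
(m - 353936)*(178047 + x) = (-117252 - 353936)*(178047 + 8036/3) = -471188*542177/3 = -255467296276/3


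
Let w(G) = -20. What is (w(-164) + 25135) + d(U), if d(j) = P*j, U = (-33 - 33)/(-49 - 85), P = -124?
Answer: 1678613/67 ≈ 25054.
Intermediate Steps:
U = 33/67 (U = -66/(-134) = -66*(-1/134) = 33/67 ≈ 0.49254)
d(j) = -124*j
(w(-164) + 25135) + d(U) = (-20 + 25135) - 124*33/67 = 25115 - 4092/67 = 1678613/67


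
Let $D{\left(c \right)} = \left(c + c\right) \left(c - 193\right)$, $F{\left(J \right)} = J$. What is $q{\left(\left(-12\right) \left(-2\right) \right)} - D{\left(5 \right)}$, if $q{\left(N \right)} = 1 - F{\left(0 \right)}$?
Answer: $1881$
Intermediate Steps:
$D{\left(c \right)} = 2 c \left(-193 + c\right)$
$q{\left(N \right)} = 1$ ($q{\left(N \right)} = 1 - 0 = 1 + 0 = 1$)
$q{\left(\left(-12\right) \left(-2\right) \right)} - D{\left(5 \right)} = 1 - 2 \cdot 5 \left(-193 + 5\right) = 1 - 2 \cdot 5 \left(-188\right) = 1 - -1880 = 1 + 1880 = 1881$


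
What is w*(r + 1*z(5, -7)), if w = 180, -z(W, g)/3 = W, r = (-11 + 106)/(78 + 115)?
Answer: -504000/193 ≈ -2611.4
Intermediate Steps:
r = 95/193 ≈ 0.49223
z(W, g) = -3*W
w*(r + 1*z(5, -7)) = 180*(95/193 + 1*(-3*5)) = 180*(95/193 + 1*(-15)) = 180*(95/193 - 15) = 180*(-2800/193) = -504000/193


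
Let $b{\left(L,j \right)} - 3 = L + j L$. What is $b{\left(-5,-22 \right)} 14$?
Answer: $1512$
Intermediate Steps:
$b{\left(L,j \right)} = 3 + L + L j$ ($b{\left(L,j \right)} = 3 + \left(L + j L\right) = 3 + \left(L + L j\right) = 3 + L + L j$)
$b{\left(-5,-22 \right)} 14 = \left(3 - 5 - -110\right) 14 = \left(3 - 5 + 110\right) 14 = 108 \cdot 14 = 1512$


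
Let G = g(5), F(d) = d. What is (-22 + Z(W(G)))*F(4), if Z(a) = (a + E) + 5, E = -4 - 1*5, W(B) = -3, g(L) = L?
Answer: -116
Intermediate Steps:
G = 5
E = -9 (E = -4 - 5 = -9)
Z(a) = -4 + a (Z(a) = (a - 9) + 5 = (-9 + a) + 5 = -4 + a)
(-22 + Z(W(G)))*F(4) = (-22 + (-4 - 3))*4 = (-22 - 7)*4 = -29*4 = -116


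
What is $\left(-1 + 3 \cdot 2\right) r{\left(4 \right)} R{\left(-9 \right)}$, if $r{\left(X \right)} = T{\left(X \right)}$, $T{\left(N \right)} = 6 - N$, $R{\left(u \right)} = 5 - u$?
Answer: $140$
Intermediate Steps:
$r{\left(X \right)} = 6 - X$
$\left(-1 + 3 \cdot 2\right) r{\left(4 \right)} R{\left(-9 \right)} = \left(-1 + 3 \cdot 2\right) \left(6 - 4\right) \left(5 - -9\right) = \left(-1 + 6\right) \left(6 - 4\right) \left(5 + 9\right) = 5 \cdot 2 \cdot 14 = 10 \cdot 14 = 140$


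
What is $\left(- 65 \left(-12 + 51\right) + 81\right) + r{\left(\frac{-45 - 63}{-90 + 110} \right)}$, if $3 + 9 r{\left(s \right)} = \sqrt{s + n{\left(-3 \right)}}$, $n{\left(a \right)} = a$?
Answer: $- \frac{7363}{3} + \frac{i \sqrt{210}}{45} \approx -2454.3 + 0.32203 i$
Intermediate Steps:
$r{\left(s \right)} = - \frac{1}{3} + \frac{\sqrt{-3 + s}}{9}$ ($r{\left(s \right)} = - \frac{1}{3} + \frac{\sqrt{s - 3}}{9} = - \frac{1}{3} + \frac{\sqrt{-3 + s}}{9}$)
$\left(- 65 \left(-12 + 51\right) + 81\right) + r{\left(\frac{-45 - 63}{-90 + 110} \right)} = \left(- 65 \left(-12 + 51\right) + 81\right) - \left(\frac{1}{3} - \frac{\sqrt{-3 + \frac{-45 - 63}{-90 + 110}}}{9}\right) = \left(\left(-65\right) 39 + 81\right) - \left(\frac{1}{3} - \frac{\sqrt{-3 - \frac{108}{20}}}{9}\right) = \left(-2535 + 81\right) - \left(\frac{1}{3} - \frac{\sqrt{-3 - \frac{27}{5}}}{9}\right) = -2454 - \left(\frac{1}{3} - \frac{\sqrt{-3 - \frac{27}{5}}}{9}\right) = -2454 - \left(\frac{1}{3} - \frac{\sqrt{- \frac{42}{5}}}{9}\right) = -2454 - \left(\frac{1}{3} - \frac{\frac{1}{5} i \sqrt{210}}{9}\right) = -2454 - \left(\frac{1}{3} - \frac{i \sqrt{210}}{45}\right) = - \frac{7363}{3} + \frac{i \sqrt{210}}{45}$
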